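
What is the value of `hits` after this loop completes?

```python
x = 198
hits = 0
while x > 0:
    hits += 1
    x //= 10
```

Count digits by repeated division by 10
`hits` takes the values: 0 → 1 → 2 → 3

Answer: 3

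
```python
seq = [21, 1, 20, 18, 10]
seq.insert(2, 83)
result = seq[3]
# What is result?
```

Trace:
`seq = [21, 1, 20, 18, 10]` → seq = [21, 1, 20, 18, 10]
`seq.insert(2, 83)` → seq = [21, 1, 83, 20, 18, 10]
`result = seq[3]` → result = 20
So result = 20

Answer: 20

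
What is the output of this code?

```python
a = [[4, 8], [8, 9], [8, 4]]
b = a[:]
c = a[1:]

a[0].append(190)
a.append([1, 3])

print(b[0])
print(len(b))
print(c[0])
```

Key concept: slice with nested mutation.
Step by step:
`a = [[4, 8], [8, 9], [8, 4]]` → a = [[4, 8], [8, 9], [8, 4]]
`b = a[:]` → b = [[4, 8], [8, 9], [8, 4]]
`c = a[1:]` → c = [[8, 9], [8, 4]]
`a[0].append(190)` → a = [[4, 8, 190], [8, 9], [8, 4]]; b = [[4, 8, 190], [8, 9], [8, 4]]
`a.append([1, 3])` → a = [[4, 8, 190], [8, 9], [8, 4], [1, 3]]
`print(b[0])` → prints [4, 8, 190]
`print(len(b))` → prints 3
`print(c[0])` → prints [8, 9]

Answer:
[4, 8, 190]
3
[8, 9]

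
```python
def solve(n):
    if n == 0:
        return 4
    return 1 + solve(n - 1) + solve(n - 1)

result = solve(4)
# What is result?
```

solve(n) = 1 + 2·solve(n-1), solve(0)=4. Closed form: (4+1)·2^4 - 1 = 79.

Answer: 79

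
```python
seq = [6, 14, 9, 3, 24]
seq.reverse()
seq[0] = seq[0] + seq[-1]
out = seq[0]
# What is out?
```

Trace:
`seq = [6, 14, 9, 3, 24]` → seq = [6, 14, 9, 3, 24]
`seq.reverse()` → seq = [24, 3, 9, 14, 6]
`seq[0] = seq[0] + seq[-1]` → seq = [30, 3, 9, 14, 6]
`out = seq[0]` → out = 30
So out = 30

Answer: 30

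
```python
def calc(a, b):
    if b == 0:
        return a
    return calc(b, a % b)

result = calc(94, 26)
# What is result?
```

calc(94, 26) -> calc(26, 16) -> calc(16, 10) -> calc(10, 6) -> calc(6, 4) -> calc(4, 2) -> calc(2, 0) -> 2

Answer: 2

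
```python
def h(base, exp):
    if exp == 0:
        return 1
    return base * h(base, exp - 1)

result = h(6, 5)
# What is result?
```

h(6, 5) = 6 * 6 * 6 * 6 * 6 = 7776

Answer: 7776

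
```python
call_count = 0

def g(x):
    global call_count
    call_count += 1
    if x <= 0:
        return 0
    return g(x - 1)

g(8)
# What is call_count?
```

Linear recursion stepping by 1: 9 calls from x=8 down to ≤0.

Answer: 9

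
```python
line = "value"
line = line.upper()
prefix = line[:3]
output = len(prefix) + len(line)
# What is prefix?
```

Trace:
`line = "value"` → line = 'value'
`line = line.upper()` → line = 'VALUE'
`prefix = line[:3]` → prefix = 'VAL'
`output = len(prefix) + len(line)` → output = 8
So prefix = 'VAL'

Answer: 'VAL'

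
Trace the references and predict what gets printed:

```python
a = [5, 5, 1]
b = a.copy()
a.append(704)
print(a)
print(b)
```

Key concept: list.copy() creates independent copy.
Step by step:
`a = [5, 5, 1]` → a = [5, 5, 1]
`b = a.copy()` → b = [5, 5, 1]
`a.append(704)` → a = [5, 5, 1, 704]
`print(a)` → prints [5, 5, 1, 704]
`print(b)` → prints [5, 5, 1]

Answer:
[5, 5, 1, 704]
[5, 5, 1]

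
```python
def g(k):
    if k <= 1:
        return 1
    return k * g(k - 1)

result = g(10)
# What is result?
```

g(10) = 10 * 9 * 8 * 7 * 6 * 5 * 4 * 3 * 2 * 1 = 3628800

Answer: 3628800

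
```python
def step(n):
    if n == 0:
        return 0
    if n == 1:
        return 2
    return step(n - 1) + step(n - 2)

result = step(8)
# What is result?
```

Build up from base cases: step(0)=0, step(1)=2, step(2)=2, step(3)=4, step(4)=6, step(5)=10, step(6)=16, ..., step(8)=42

Answer: 42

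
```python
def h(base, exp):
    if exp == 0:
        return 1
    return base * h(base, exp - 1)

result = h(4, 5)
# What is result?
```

h(4, 5) = 4 * 4 * 4 * 4 * 4 = 1024

Answer: 1024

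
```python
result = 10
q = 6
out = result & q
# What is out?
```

Trace:
`result = 10` → result = 10
`q = 6` → q = 6
`out = result & q` → out = 2
So out = 2

Answer: 2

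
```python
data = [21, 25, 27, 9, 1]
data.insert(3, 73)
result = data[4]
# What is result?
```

Trace:
`data = [21, 25, 27, 9, 1]` → data = [21, 25, 27, 9, 1]
`data.insert(3, 73)` → data = [21, 25, 27, 73, 9, 1]
`result = data[4]` → result = 9
So result = 9

Answer: 9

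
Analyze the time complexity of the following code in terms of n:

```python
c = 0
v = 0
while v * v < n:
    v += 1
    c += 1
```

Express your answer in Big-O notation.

Each loop level contributes: √n. Multiplying the contributions gives O(√n).

Answer: O(√n)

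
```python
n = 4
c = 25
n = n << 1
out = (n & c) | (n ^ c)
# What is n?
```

Trace:
`n = 4` → n = 4
`c = 25` → c = 25
`n = n << 1` → n = 8
`out = (n & c) | (n ^ c)` → out = 25
So n = 8

Answer: 8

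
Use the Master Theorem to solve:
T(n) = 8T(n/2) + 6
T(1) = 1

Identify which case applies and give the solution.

a=8, b=2, f(n)=6. log_2(8) = 3. Since c=0 < 3, Case 1 applies: T(n) = Θ(n^log_b(a)) = O(n^3).

Answer: O(n^3) - Case 1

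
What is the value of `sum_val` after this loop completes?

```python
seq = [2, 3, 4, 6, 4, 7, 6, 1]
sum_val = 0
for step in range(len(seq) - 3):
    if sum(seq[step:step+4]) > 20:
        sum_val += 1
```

Count windows with sum > 20
`sum_val` takes the values: 0 → 1 → 2

Answer: 2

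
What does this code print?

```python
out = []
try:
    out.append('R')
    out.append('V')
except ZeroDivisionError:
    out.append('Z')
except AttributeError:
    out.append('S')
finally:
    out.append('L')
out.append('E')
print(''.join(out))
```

Execution trace: 'R' (try body) → 'V' (try body, no exception) → 'L' (finally) → 'E' (after the try/except). Output: RVLE

Answer: RVLE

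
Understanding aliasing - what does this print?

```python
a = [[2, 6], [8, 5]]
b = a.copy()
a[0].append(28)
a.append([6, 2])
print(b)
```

Key concept: shallow copy with nested lists.
Step by step:
`a = [[2, 6], [8, 5]]` → a = [[2, 6], [8, 5]]
`b = a.copy()` → b = [[2, 6], [8, 5]]
`a[0].append(28)` → a = [[2, 6, 28], [8, 5]]; b = [[2, 6, 28], [8, 5]]
`a.append([6, 2])` → a = [[2, 6, 28], [8, 5], [6, 2]]
`print(b)` → prints [[2, 6, 28], [8, 5]]

Answer: [[2, 6, 28], [8, 5]]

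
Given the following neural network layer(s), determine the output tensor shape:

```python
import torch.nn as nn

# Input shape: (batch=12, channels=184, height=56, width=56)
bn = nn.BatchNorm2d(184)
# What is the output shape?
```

Input: (12, 184, 56, 56) -> Output: (12, 184, 56, 56)

Answer: (12, 184, 56, 56)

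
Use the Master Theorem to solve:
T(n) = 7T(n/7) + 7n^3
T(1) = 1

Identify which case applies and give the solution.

a=7, b=7, f(n)=7n^3. log_7(7) = 1. Since c=3 > 1 and the regularity condition holds (7(n/7)^3 = (7/7^3)n^3 with 7/7^3 < 1), Case 3 applies: T(n) = Θ(f(n)) = O(n^3).

Answer: O(n^3) - Case 3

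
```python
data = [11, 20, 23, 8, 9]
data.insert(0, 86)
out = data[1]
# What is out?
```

Trace:
`data = [11, 20, 23, 8, 9]` → data = [11, 20, 23, 8, 9]
`data.insert(0, 86)` → data = [86, 11, 20, 23, 8, 9]
`out = data[1]` → out = 11
So out = 11

Answer: 11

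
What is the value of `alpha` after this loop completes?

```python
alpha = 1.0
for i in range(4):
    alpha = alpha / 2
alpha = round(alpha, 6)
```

Halving LR 4 times: 1 / 2^4
`alpha` takes the values: 1.0 → 0.5 → 0.25 → 0.125 → 0.0625

Answer: 0.0625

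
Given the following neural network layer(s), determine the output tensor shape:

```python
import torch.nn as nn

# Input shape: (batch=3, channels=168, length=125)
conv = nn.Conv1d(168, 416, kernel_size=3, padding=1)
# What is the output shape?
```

Input: (3, 168, 125) -> Output: (3, 416, 125)

Answer: (3, 416, 125)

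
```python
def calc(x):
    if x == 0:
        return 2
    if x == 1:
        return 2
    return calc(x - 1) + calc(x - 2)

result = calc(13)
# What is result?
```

Build up from base cases: calc(0)=2, calc(1)=2, calc(2)=4, calc(3)=6, calc(4)=10, calc(5)=16, calc(6)=26, ..., calc(13)=754

Answer: 754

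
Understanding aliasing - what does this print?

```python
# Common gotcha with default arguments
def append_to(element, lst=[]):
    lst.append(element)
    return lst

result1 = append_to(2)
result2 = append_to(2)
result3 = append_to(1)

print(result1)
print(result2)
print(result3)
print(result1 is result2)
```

Key concept: mutable default argument gotcha.
Step by step:
`result1 = append_to(2)` → result1 = [2]
`result2 = append_to(2)` → result1 = [2, 2] (same object as result2); result2 = [2, 2] (same object as result1)
`result3 = append_to(1)` → result1 = [2, 2, 1] (same object as result2, result3); result2 = [2, 2, 1] (same object as result1, result3); result3 = [2, 2, 1] (same object as result1, result2)
`print(result1)` → prints [2, 2, 1]
`print(result2)` → prints [2, 2, 1]
`print(result3)` → prints [2, 2, 1]
`print(result1 is result2)` → prints True

Answer:
[2, 2, 1]
[2, 2, 1]
[2, 2, 1]
True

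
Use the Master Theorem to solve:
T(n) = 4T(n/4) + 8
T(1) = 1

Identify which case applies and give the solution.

a=4, b=4, f(n)=8. log_4(4) = 1. Since c=0 < 1, Case 1 applies: T(n) = Θ(n^log_b(a)) = O(n).

Answer: O(n) - Case 1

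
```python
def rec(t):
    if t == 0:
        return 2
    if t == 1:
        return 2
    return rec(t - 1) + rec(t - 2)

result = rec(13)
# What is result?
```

Build up from base cases: rec(0)=2, rec(1)=2, rec(2)=4, rec(3)=6, rec(4)=10, rec(5)=16, rec(6)=26, ..., rec(13)=754

Answer: 754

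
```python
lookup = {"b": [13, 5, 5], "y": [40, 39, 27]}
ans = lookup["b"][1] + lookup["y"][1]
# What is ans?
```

Trace:
`lookup = {"b": [13, 5, 5], "y": [40, 39, 27]}` → lookup = {'b': [13, 5, 5], 'y': [40, 39, 27]}
`ans = lookup["b"][1] + lookup["y"][1]` → ans = 44
So ans = 44

Answer: 44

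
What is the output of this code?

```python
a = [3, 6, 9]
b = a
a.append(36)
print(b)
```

Key concept: basic list aliasing.
Step by step:
`a = [3, 6, 9]` → a = [3, 6, 9]
`b = a` → b = [3, 6, 9] (same object as a)
`a.append(36)` → a = [3, 6, 9, 36] (same object as b); b = [3, 6, 9, 36] (same object as a)
`print(b)` → prints [3, 6, 9, 36]

Answer: [3, 6, 9, 36]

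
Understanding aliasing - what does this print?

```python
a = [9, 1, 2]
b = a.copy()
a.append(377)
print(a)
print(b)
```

Key concept: list.copy() creates independent copy.
Step by step:
`a = [9, 1, 2]` → a = [9, 1, 2]
`b = a.copy()` → b = [9, 1, 2]
`a.append(377)` → a = [9, 1, 2, 377]
`print(a)` → prints [9, 1, 2, 377]
`print(b)` → prints [9, 1, 2]

Answer:
[9, 1, 2, 377]
[9, 1, 2]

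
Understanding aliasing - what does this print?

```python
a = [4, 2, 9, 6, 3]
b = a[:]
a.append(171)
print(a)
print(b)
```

Key concept: slice [:] creates copy.
Step by step:
`a = [4, 2, 9, 6, 3]` → a = [4, 2, 9, 6, 3]
`b = a[:]` → b = [4, 2, 9, 6, 3]
`a.append(171)` → a = [4, 2, 9, 6, 3, 171]
`print(a)` → prints [4, 2, 9, 6, 3, 171]
`print(b)` → prints [4, 2, 9, 6, 3]

Answer:
[4, 2, 9, 6, 3, 171]
[4, 2, 9, 6, 3]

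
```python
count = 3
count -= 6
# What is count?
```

Trace:
`count = 3` → count = 3
`count -= 6` → count = -3
So count = -3

Answer: -3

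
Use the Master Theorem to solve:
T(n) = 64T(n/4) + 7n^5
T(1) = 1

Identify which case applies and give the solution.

a=64, b=4, f(n)=7n^5. log_4(64) = 3. Since c=5 > 3 and the regularity condition holds (64(n/4)^5 = (64/4^5)n^5 with 64/4^5 < 1), Case 3 applies: T(n) = Θ(f(n)) = O(n^5).

Answer: O(n^5) - Case 3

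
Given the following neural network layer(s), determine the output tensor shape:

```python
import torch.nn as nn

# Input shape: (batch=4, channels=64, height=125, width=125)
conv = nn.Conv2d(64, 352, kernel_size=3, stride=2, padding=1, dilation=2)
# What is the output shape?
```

Input: (4, 64, 125, 125) -> Output: (4, 352, 62, 62)

Answer: (4, 352, 62, 62)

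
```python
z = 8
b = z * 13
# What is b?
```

Trace:
`z = 8` → z = 8
`b = z * 13` → b = 104
So b = 104

Answer: 104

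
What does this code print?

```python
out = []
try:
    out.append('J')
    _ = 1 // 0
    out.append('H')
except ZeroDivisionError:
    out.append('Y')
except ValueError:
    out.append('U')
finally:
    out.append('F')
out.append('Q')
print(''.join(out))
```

Execution trace: 'J' (try body) → 'Y' (except ZeroDivisionError) → 'F' (finally) → 'Q' (after the try/except). Output: JYFQ

Answer: JYFQ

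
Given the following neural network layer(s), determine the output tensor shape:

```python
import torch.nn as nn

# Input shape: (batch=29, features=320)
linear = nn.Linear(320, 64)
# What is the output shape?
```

Input: (29, 320) -> Output: (29, 64)

Answer: (29, 64)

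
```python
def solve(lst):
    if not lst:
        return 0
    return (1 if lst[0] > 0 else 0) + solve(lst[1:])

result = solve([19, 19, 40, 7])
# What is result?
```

Count of positive elements in [19, 19, 40, 7] = 4

Answer: 4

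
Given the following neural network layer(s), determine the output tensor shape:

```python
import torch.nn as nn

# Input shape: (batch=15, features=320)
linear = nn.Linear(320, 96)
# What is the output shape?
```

Input: (15, 320) -> Output: (15, 96)

Answer: (15, 96)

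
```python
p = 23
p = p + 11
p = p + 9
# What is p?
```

Trace:
`p = 23` → p = 23
`p = p + 11` → p = 34
`p = p + 9` → p = 43
So p = 43

Answer: 43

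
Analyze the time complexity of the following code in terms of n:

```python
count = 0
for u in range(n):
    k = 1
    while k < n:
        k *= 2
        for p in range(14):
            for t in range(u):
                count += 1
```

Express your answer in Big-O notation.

Each loop level contributes: n × log n × 1 × n. Multiplying the contributions gives O(n^2 log n).

Answer: O(n^2 log n)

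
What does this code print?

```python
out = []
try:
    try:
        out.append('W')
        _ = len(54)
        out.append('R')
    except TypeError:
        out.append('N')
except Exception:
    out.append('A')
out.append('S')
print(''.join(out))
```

Execution trace: 'W' (inner try body) → 'N' (inner except TypeError) → 'S' (after the try/except). Output: WNS

Answer: WNS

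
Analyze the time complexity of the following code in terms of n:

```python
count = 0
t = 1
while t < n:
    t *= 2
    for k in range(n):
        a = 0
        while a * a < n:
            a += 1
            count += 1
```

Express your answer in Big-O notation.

Each loop level contributes: log n × n × √n. Multiplying the contributions gives O(n√n log n).

Answer: O(n√n log n)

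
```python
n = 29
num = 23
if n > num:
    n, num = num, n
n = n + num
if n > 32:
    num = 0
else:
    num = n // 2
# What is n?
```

Trace:
`n = 29` → n = 29
`num = 23` → num = 23
`if n > num: ...` → n > num is True → n = 23; num = 29
`n = n + num` → n = 52
`if n > 32: ...` → n > 32 is True → num = 0
So n = 52

Answer: 52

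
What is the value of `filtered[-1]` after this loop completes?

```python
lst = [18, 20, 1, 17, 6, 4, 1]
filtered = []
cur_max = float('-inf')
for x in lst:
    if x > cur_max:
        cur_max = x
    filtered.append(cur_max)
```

Running max ends at 20
`filtered` takes the values: [] → [18] → [18, 20] → [18, 20, 20] → [18, 20, 20, 20] → [18, 20, 20, 20, 20] → [18, 20, 20, 20, 20, 20] → [18, 20, 20, 20, 20, 20, 20]
So `filtered[-1]` = 20

Answer: 20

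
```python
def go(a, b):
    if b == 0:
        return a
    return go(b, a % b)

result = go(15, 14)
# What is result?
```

go(15, 14) -> go(14, 1) -> go(1, 0) -> 1

Answer: 1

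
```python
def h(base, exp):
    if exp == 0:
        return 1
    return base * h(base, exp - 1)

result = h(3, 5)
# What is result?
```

h(3, 5) = 3 * 3 * 3 * 3 * 3 = 243

Answer: 243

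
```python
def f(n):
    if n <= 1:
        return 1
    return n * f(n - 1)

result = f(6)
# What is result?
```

f(6) = 6 * 5 * 4 * 3 * 2 * 1 = 720

Answer: 720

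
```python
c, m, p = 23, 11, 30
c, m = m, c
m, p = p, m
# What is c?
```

Trace:
`c, m, p = 23, 11, 30` → c = 23; m = 11; p = 30
`c, m = m, c` → c = 11; m = 23
`m, p = p, m` → m = 30; p = 23
So c = 11

Answer: 11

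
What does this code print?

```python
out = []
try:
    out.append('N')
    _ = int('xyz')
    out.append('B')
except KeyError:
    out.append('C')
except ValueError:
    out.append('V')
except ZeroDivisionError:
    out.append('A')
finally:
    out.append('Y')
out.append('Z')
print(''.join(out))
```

Execution trace: 'N' (try body) → 'V' (except ValueError) → 'Y' (finally) → 'Z' (after the try/except). Output: NVYZ

Answer: NVYZ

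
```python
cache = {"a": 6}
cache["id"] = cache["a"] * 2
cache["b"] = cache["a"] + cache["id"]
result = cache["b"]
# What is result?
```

Trace:
`cache = {"a": 6}` → cache = {'a': 6}
`cache["id"] = cache["a"] * 2` → cache = {'a': 6, 'id': 12}
`cache["b"] = cache["a"] + cache["id"]` → cache = {'a': 6, 'id': 12, 'b': 18}
`result = cache["b"]` → result = 18
So result = 18

Answer: 18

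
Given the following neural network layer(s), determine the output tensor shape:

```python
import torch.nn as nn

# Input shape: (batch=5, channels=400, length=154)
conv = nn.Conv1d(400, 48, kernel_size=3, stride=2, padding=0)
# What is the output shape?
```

Input: (5, 400, 154) -> Output: (5, 48, 76)

Answer: (5, 48, 76)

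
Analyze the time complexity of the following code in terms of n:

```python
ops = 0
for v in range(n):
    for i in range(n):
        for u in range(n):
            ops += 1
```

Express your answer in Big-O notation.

Each loop level contributes: n × n × n. Multiplying the contributions gives O(n^3).

Answer: O(n^3)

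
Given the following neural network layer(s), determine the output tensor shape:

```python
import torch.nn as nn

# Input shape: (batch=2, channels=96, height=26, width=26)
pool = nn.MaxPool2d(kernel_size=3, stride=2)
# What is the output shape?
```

Input: (2, 96, 26, 26) -> Output: (2, 96, 12, 12)

Answer: (2, 96, 12, 12)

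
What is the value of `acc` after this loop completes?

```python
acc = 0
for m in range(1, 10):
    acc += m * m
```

Sum of squares 1² to 9² = 285
`acc` takes the values: 0 → 1 → 5 → 14 → 30 → 55 → 91 → 140 → 204 → 285

Answer: 285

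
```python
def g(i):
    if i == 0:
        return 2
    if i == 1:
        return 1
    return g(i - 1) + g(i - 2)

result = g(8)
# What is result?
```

Build up from base cases: g(0)=2, g(1)=1, g(2)=3, g(3)=4, g(4)=7, g(5)=11, g(6)=18, ..., g(8)=47

Answer: 47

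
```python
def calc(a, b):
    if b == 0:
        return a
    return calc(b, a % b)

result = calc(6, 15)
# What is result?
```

calc(6, 15) -> calc(15, 6) -> calc(6, 3) -> calc(3, 0) -> 3

Answer: 3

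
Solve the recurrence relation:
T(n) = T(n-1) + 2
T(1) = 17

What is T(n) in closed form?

Unrolling: T(n) = T(1) + 2·(n-1) = 17 + 2(n-1) = 2n + 15.

Answer: T(n) = 2n + 15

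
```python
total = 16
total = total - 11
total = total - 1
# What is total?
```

Trace:
`total = 16` → total = 16
`total = total - 11` → total = 5
`total = total - 1` → total = 4
So total = 4

Answer: 4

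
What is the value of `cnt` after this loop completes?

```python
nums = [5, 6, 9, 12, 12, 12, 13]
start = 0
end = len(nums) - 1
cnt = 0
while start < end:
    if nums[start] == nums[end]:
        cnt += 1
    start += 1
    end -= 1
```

Count matching pairs from ends
`cnt` takes the values: 0

Answer: 0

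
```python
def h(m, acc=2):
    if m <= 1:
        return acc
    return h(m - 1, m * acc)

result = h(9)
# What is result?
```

Accumulator trace (n, acc): (9, 2) -> (8, 18) -> (7, 144) -> (6, 1008) -> (5, 6048) -> (4, 30240) -> (3, 120960) -> (2, 362880) -> (1, 725760) -> return 725760

Answer: 725760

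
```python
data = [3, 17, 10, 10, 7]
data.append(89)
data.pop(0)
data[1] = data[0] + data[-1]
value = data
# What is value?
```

Trace:
`data = [3, 17, 10, 10, 7]` → data = [3, 17, 10, 10, 7]
`data.append(89)` → data = [3, 17, 10, 10, 7, 89]
`data.pop(0)` → data = [17, 10, 10, 7, 89]
`data[1] = data[0] + data[-1]` → data = [17, 106, 10, 7, 89]
`value = data` → value = [17, 106, 10, 7, 89]
So value = [17, 106, 10, 7, 89]

Answer: [17, 106, 10, 7, 89]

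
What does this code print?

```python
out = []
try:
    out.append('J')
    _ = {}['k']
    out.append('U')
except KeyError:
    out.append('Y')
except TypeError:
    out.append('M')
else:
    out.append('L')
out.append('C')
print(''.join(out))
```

Execution trace: 'J' (try body) → 'Y' (except KeyError) → 'C' (after the try/except). Output: JYC

Answer: JYC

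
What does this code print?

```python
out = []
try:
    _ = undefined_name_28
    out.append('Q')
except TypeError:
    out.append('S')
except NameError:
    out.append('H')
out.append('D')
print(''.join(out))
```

Execution trace: 'H' (except NameError) → 'D' (after the try/except). Output: HD

Answer: HD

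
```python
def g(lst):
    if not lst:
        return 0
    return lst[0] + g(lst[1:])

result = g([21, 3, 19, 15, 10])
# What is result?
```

21 + 3 + 19 + 15 + 10 + 0 = 68

Answer: 68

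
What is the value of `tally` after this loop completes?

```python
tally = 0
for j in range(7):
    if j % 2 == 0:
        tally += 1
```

Count numbers divisible by 2 in range(7)
`tally` takes the values: 0 → 1 → 2 → 3 → 4

Answer: 4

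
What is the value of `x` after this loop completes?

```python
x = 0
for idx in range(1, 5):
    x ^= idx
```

XOR of 1 to 4
`x` takes the values: 0 → 1 → 3 → 0 → 4

Answer: 4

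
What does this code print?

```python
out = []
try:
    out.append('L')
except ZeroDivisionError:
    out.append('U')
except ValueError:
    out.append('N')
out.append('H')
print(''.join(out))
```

Execution trace: 'L' (try body, no exception) → 'H' (after the try/except). Output: LH

Answer: LH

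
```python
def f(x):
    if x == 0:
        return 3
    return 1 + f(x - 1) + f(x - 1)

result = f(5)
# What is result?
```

f(x) = 1 + 2·f(x-1), f(0)=3. Closed form: (3+1)·2^5 - 1 = 127.

Answer: 127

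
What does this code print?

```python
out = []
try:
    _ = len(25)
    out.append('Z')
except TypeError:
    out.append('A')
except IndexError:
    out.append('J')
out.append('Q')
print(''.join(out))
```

Execution trace: 'A' (except TypeError) → 'Q' (after the try/except). Output: AQ

Answer: AQ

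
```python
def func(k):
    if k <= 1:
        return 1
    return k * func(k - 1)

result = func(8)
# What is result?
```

func(8) = 8 * 7 * 6 * 5 * 4 * 3 * 2 * 1 = 40320

Answer: 40320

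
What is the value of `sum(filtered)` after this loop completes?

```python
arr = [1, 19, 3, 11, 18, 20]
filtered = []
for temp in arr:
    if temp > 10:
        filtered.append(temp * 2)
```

Sum of doubled values > 10
`filtered` takes the values: [] → [38] → [38, 22] → [38, 22, 36] → [38, 22, 36, 40]
So `sum(filtered)` = 136

Answer: 136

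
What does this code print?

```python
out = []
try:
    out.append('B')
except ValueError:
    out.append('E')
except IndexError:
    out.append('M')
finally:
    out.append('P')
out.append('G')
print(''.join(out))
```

Execution trace: 'B' (try body, no exception) → 'P' (finally) → 'G' (after the try/except). Output: BPG

Answer: BPG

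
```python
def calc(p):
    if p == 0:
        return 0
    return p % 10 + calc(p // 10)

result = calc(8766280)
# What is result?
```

Sum of digits of 8766280: 0 + 8 + 2 + 6 + 6 + 7 + 8 = 37

Answer: 37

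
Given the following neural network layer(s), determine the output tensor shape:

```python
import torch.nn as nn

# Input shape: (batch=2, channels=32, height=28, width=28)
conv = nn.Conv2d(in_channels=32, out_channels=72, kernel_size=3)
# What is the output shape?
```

Input: (2, 32, 28, 28) -> Output: (2, 72, 26, 26)

Answer: (2, 72, 26, 26)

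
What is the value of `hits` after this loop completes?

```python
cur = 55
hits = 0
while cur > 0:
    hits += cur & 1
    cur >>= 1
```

Count set bits in 55 (binary: 0b110111)
`hits` takes the values: 0 → 1 → 2 → 3 → 4 → 5

Answer: 5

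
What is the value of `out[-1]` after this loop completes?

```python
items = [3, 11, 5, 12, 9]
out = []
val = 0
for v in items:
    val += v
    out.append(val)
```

Cumulative sum ends at 40
`out` takes the values: [] → [3] → [3, 14] → [3, 14, 19] → [3, 14, 19, 31] → [3, 14, 19, 31, 40]
So `out[-1]` = 40

Answer: 40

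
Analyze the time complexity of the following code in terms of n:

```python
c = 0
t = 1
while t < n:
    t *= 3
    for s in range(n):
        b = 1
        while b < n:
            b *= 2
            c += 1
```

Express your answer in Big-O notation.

Each loop level contributes: log n × n × log n. Multiplying the contributions gives O(n log² n).

Answer: O(n log² n)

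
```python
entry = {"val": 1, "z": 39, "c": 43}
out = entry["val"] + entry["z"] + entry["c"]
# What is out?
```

Trace:
`entry = {"val": 1, "z": 39, "c": 43}` → entry = {'val': 1, 'z': 39, 'c': 43}
`out = entry["val"] + entry["z"] + entry["c"]` → out = 83
So out = 83

Answer: 83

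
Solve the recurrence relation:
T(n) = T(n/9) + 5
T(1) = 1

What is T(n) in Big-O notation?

Each step divides n by 9 and adds 5. After log_9(n) steps we reach T(1)=1. So T(n) = 5·log_9(n) + 1 = O(log n).

Answer: O(log n)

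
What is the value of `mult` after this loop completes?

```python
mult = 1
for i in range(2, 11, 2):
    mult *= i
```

Product of even numbers 2 to 10
`mult` takes the values: 1 → 2 → 8 → 48 → 384 → 3840

Answer: 3840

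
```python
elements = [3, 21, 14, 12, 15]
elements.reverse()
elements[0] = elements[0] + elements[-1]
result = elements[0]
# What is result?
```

Trace:
`elements = [3, 21, 14, 12, 15]` → elements = [3, 21, 14, 12, 15]
`elements.reverse()` → elements = [15, 12, 14, 21, 3]
`elements[0] = elements[0] + elements[-1]` → elements = [18, 12, 14, 21, 3]
`result = elements[0]` → result = 18
So result = 18

Answer: 18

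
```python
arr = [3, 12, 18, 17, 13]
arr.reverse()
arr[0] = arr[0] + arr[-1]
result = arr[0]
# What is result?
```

Trace:
`arr = [3, 12, 18, 17, 13]` → arr = [3, 12, 18, 17, 13]
`arr.reverse()` → arr = [13, 17, 18, 12, 3]
`arr[0] = arr[0] + arr[-1]` → arr = [16, 17, 18, 12, 3]
`result = arr[0]` → result = 16
So result = 16

Answer: 16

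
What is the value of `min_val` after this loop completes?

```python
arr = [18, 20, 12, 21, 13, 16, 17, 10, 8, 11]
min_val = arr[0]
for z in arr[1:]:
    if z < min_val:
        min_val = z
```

Minimum of [18, 20, 12, 21, 13, 16, 17, 10, 8, 11]
`min_val` takes the values: 18 → 12 → 10 → 8

Answer: 8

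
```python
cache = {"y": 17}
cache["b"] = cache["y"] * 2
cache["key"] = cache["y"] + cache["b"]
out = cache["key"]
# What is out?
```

Trace:
`cache = {"y": 17}` → cache = {'y': 17}
`cache["b"] = cache["y"] * 2` → cache = {'y': 17, 'b': 34}
`cache["key"] = cache["y"] + cache["b"]` → cache = {'y': 17, 'b': 34, 'key': 51}
`out = cache["key"]` → out = 51
So out = 51

Answer: 51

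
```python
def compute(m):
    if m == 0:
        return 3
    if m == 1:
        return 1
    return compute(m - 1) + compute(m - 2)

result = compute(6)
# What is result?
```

Build up from base cases: compute(0)=3, compute(1)=1, compute(2)=4, compute(3)=5, compute(4)=9, compute(5)=14, compute(6)=23

Answer: 23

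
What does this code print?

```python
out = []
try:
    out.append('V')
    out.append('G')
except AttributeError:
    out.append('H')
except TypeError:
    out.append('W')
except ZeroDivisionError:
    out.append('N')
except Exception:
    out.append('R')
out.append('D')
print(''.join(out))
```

Execution trace: 'V' (try body) → 'G' (try body, no exception) → 'D' (after the try/except). Output: VGD

Answer: VGD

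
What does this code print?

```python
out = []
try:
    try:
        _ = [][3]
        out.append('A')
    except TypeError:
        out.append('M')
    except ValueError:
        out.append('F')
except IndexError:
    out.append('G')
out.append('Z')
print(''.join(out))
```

Execution trace: 'G' (outer except IndexError) → 'Z' (after the try/except). Output: GZ

Answer: GZ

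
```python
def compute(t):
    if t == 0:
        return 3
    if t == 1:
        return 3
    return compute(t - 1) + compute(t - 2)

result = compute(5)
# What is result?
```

Build up from base cases: compute(0)=3, compute(1)=3, compute(2)=6, compute(3)=9, compute(4)=15, compute(5)=24

Answer: 24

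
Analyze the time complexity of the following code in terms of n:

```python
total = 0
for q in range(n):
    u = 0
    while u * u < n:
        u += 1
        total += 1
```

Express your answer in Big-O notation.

Each loop level contributes: n × √n. Multiplying the contributions gives O(n√n).

Answer: O(n√n)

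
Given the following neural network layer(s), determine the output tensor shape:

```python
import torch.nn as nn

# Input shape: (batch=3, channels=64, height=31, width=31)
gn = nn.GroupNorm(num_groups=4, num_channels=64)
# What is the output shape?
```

Input: (3, 64, 31, 31) -> Output: (3, 64, 31, 31)

Answer: (3, 64, 31, 31)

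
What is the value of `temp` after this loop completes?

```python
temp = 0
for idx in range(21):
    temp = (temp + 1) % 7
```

Increment mod 7, 21 times = 0
`temp` takes the values: 0 → 1 → 2 → 3 → 4 → 5 → 6 → 0 → 1 → 2 → 3 → 4 → 5 → 6 → 0 → 1 → 2 → 3 → 4 → 5 → 6 → 0

Answer: 0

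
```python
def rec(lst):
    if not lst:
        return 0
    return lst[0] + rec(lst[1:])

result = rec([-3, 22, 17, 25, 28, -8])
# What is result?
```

(-3) + 22 + 17 + 25 + 28 + (-8) + 0 = 81

Answer: 81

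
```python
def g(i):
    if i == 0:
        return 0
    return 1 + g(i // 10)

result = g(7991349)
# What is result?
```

Count of digits of 7991349: 7

Answer: 7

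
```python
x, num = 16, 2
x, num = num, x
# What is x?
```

Trace:
`x, num = 16, 2` → x = 16; num = 2
`x, num = num, x` → x = 2; num = 16
So x = 2

Answer: 2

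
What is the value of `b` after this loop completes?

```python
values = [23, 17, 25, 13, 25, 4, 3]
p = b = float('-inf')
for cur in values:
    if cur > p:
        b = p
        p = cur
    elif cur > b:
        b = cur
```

Second largest (with repeats) in [23, 17, 25, 13, 25, 4, 3]
`b` takes the values: -inf → 17 → 23 → 25

Answer: 25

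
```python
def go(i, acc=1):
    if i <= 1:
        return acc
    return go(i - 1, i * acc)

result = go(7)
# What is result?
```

Accumulator trace (n, acc): (7, 1) -> (6, 7) -> (5, 42) -> (4, 210) -> (3, 840) -> (2, 2520) -> (1, 5040) -> return 5040

Answer: 5040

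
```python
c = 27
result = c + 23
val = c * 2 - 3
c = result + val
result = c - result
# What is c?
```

Trace:
`c = 27` → c = 27
`result = c + 23` → result = 50
`val = c * 2 - 3` → val = 51
`c = result + val` → c = 101
`result = c - result` → result = 51
So c = 101

Answer: 101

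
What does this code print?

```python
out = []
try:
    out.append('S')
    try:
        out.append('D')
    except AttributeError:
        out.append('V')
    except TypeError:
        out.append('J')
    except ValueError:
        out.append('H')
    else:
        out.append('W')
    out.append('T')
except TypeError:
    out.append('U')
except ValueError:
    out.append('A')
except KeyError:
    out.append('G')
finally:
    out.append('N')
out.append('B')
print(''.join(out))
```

Execution trace: 'S' (try body) → 'D' (inner try body, no exception) → 'W' (inner else) → 'T' (try body, no exception) → 'N' (finally) → 'B' (after the try/except). Output: SDWTNB

Answer: SDWTNB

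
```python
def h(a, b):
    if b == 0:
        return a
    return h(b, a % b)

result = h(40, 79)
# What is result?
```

h(40, 79) -> h(79, 40) -> h(40, 39) -> h(39, 1) -> h(1, 0) -> 1

Answer: 1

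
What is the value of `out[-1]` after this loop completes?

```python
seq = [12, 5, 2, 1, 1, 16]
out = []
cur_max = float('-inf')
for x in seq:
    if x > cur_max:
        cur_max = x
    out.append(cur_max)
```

Running max ends at 16
`out` takes the values: [] → [12] → [12, 12] → [12, 12, 12] → [12, 12, 12, 12] → [12, 12, 12, 12, 12] → [12, 12, 12, 12, 12, 16]
So `out[-1]` = 16

Answer: 16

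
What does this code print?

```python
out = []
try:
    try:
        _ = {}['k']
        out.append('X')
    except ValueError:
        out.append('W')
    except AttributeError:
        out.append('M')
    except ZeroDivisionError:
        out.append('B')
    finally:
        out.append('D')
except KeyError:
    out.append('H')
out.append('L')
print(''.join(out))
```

Execution trace: 'D' (finally) → 'H' (outer except KeyError) → 'L' (after the try/except). Output: DHL

Answer: DHL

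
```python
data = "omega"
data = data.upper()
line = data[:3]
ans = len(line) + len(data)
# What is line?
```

Trace:
`data = "omega"` → data = 'omega'
`data = data.upper()` → data = 'OMEGA'
`line = data[:3]` → line = 'OME'
`ans = len(line) + len(data)` → ans = 8
So line = 'OME'

Answer: 'OME'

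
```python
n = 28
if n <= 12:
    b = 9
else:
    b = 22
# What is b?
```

Trace:
`n = 28` → n = 28
`if n <= 12: ...` → n <= 12 is False, take else branch → b = 22
So b = 22

Answer: 22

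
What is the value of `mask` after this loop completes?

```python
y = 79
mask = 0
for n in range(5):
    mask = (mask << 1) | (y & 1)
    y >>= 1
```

Reverse lowest 5 bits of 79
`mask` takes the values: 0 → 1 → 3 → 7 → 15 → 30

Answer: 30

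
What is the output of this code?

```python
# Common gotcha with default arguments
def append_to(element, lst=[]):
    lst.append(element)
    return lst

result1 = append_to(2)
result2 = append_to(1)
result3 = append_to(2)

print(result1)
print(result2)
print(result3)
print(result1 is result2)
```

Key concept: mutable default argument gotcha.
Step by step:
`result1 = append_to(2)` → result1 = [2]
`result2 = append_to(1)` → result1 = [2, 1] (same object as result2); result2 = [2, 1] (same object as result1)
`result3 = append_to(2)` → result1 = [2, 1, 2] (same object as result2, result3); result2 = [2, 1, 2] (same object as result1, result3); result3 = [2, 1, 2] (same object as result1, result2)
`print(result1)` → prints [2, 1, 2]
`print(result2)` → prints [2, 1, 2]
`print(result3)` → prints [2, 1, 2]
`print(result1 is result2)` → prints True

Answer:
[2, 1, 2]
[2, 1, 2]
[2, 1, 2]
True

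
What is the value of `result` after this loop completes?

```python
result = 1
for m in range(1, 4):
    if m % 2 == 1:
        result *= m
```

Product of odd numbers 1 to 3
`result` takes the values: 1 → 3

Answer: 3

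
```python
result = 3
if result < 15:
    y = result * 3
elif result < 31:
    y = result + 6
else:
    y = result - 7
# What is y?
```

Trace:
`result = 3` → result = 3
`if result < 15: ...` → result < 15 is True → y = 9
So y = 9

Answer: 9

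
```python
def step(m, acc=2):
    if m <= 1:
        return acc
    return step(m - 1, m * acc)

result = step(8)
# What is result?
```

Accumulator trace (n, acc): (8, 2) -> (7, 16) -> (6, 112) -> (5, 672) -> (4, 3360) -> (3, 13440) -> (2, 40320) -> (1, 80640) -> return 80640

Answer: 80640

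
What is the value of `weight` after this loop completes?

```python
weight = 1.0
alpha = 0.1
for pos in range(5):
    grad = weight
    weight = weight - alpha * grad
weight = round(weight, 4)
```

Gradient descent: w = 1.0 * (1 - 0.1)^5
`weight` takes the values: 1.0 → 0.9 → 0.81 → 0.729 → 0.6561 → 0.59049 → 0.5905

Answer: 0.5905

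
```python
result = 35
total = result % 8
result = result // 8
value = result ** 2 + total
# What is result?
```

Trace:
`result = 35` → result = 35
`total = result % 8` → total = 3
`result = result // 8` → result = 4
`value = result ** 2 + total` → value = 19
So result = 4

Answer: 4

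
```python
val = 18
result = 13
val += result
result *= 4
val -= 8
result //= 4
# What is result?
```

Trace:
`val = 18` → val = 18
`result = 13` → result = 13
`val += result` → val = 31
`result *= 4` → result = 52
`val -= 8` → val = 23
`result //= 4` → result = 13
So result = 13

Answer: 13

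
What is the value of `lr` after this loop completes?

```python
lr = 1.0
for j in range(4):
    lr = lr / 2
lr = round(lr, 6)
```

Halving LR 4 times: 1 / 2^4
`lr` takes the values: 1.0 → 0.5 → 0.25 → 0.125 → 0.0625

Answer: 0.0625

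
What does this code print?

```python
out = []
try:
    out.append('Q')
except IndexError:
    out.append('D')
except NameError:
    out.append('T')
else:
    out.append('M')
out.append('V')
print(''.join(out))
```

Execution trace: 'Q' (try body, no exception) → 'M' (else) → 'V' (after the try/except). Output: QMV

Answer: QMV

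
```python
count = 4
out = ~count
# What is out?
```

Trace:
`count = 4` → count = 4
`out = ~count` → out = -5
So out = -5

Answer: -5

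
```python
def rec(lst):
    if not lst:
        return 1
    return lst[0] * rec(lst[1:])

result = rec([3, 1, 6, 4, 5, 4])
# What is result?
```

Product over [3, 1, 6, 4, 5, 4] = 3 * 1 * 6 * 4 * 5 * 4 = 1440

Answer: 1440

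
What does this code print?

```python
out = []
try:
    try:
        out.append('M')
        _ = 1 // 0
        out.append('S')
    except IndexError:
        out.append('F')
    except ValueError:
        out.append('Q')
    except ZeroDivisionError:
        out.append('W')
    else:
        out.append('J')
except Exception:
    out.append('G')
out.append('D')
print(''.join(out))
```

Execution trace: 'M' (inner try body) → 'W' (inner except ZeroDivisionError) → 'D' (after the try/except). Output: MWD

Answer: MWD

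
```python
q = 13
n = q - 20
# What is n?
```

Trace:
`q = 13` → q = 13
`n = q - 20` → n = -7
So n = -7

Answer: -7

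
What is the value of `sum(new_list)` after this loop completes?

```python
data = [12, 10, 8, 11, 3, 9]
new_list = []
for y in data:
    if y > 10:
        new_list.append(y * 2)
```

Sum of doubled values > 10
`new_list` takes the values: [] → [24] → [24, 22]
So `sum(new_list)` = 46

Answer: 46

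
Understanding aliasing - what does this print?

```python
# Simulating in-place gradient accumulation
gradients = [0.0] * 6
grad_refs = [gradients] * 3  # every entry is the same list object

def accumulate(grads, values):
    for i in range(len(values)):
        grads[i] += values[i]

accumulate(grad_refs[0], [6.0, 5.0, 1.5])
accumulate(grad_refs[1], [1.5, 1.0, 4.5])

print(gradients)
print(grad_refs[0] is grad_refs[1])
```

Key concept: gradient accumulation aliasing.
Step by step:
`gradients = [0.0] * 6` → gradients = [0.0, 0.0, 0.0, 0.0, 0.0, 0.0]
`grad_refs = [gradients] * 3` → grad_refs = [[0.0, 0.0, 0.0, 0.0, 0.0, 0.0], [0.0, 0.0, 0.0, 0.0, 0.0, 0.0], [0.0, 0.0, 0.0, 0.0, 0.0, 0.0]]
`accumulate(grad_refs[0], [6.0, 5.0, 1.5])` → gradients = [6.0, 5.0, 1.5, 0.0, 0.0, 0.0]; grad_refs = [[6.0, 5.0, 1.5, 0.0, 0.0, 0.0], [6.0, 5.0, 1.5, 0.0, 0.0, 0.0], [6.0, 5.0, 1.5, 0.0, 0.0, 0.0]]
`accumulate(grad_refs[1], [1.5, 1.0, 4.5])` → gradients = [7.5, 6.0, 6.0, 0.0, 0.0, 0.0]; grad_refs = [[7.5, 6.0, 6.0, 0.0, 0.0, 0.0], [7.5, 6.0, 6.0, 0.0, 0.0, 0.0], [7.5, 6.0, 6.0, 0.0, 0.0, 0.0]]
`print(gradients)` → prints [7.5, 6.0, 6.0, 0.0, 0.0, 0.0]
`print(grad_refs[0] is grad_refs[1])` → prints True

Answer:
[7.5, 6.0, 6.0, 0.0, 0.0, 0.0]
True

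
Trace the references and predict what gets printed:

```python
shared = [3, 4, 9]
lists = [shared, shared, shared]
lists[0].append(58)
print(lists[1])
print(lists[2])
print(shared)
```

Key concept: list of same reference.
Step by step:
`shared = [3, 4, 9]` → shared = [3, 4, 9]
`lists = [shared, shared, shared]` → lists = [[3, 4, 9], [3, 4, 9], [3, 4, 9]]
`lists[0].append(58)` → shared = [3, 4, 9, 58]; lists = [[3, 4, 9, 58], [3, 4, 9, 58], [3, 4, 9, 58]]
`print(lists[1])` → prints [3, 4, 9, 58]
`print(lists[2])` → prints [3, 4, 9, 58]
`print(shared)` → prints [3, 4, 9, 58]

Answer:
[3, 4, 9, 58]
[3, 4, 9, 58]
[3, 4, 9, 58]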